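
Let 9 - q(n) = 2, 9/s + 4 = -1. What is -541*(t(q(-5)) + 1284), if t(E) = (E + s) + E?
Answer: -3506221/5 ≈ -7.0124e+5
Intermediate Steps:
s = -9/5 (s = 9/(-4 - 1) = 9/(-5) = 9*(-⅕) = -9/5 ≈ -1.8000)
q(n) = 7 (q(n) = 9 - 1*2 = 9 - 2 = 7)
t(E) = -9/5 + 2*E (t(E) = (E - 9/5) + E = (-9/5 + E) + E = -9/5 + 2*E)
-541*(t(q(-5)) + 1284) = -541*((-9/5 + 2*7) + 1284) = -541*((-9/5 + 14) + 1284) = -541*(61/5 + 1284) = -541*6481/5 = -3506221/5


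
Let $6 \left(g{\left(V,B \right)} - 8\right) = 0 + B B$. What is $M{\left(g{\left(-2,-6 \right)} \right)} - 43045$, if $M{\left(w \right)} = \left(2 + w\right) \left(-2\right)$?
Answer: $-43077$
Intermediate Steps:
$g{\left(V,B \right)} = 8 + \frac{B^{2}}{6}$ ($g{\left(V,B \right)} = 8 + \frac{0 + B B}{6} = 8 + \frac{0 + B^{2}}{6} = 8 + \frac{B^{2}}{6}$)
$M{\left(w \right)} = -4 - 2 w$
$M{\left(g{\left(-2,-6 \right)} \right)} - 43045 = \left(-4 - 2 \left(8 + \frac{\left(-6\right)^{2}}{6}\right)\right) - 43045 = \left(-4 - 2 \left(8 + \frac{1}{6} \cdot 36\right)\right) - 43045 = \left(-4 - 2 \left(8 + 6\right)\right) - 43045 = \left(-4 - 28\right) - 43045 = -32 - 43045 = -43077$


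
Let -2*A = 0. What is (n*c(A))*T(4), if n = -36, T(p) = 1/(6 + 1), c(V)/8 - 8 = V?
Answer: -2304/7 ≈ -329.14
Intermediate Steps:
A = 0 (A = -½*0 = 0)
c(V) = 64 + 8*V
T(p) = ⅐ (T(p) = 1/7 = ⅐)
(n*c(A))*T(4) = -36*(64 + 8*0)*(⅐) = -36*(64 + 0)*(⅐) = -36*64*(⅐) = -2304*⅐ = -2304/7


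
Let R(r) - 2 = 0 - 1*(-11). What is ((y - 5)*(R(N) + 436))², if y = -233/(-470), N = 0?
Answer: 903512984089/220900 ≈ 4.0901e+6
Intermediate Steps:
R(r) = 13 (R(r) = 2 + (0 - 1*(-11)) = 2 + (0 + 11) = 2 + 11 = 13)
y = 233/470 (y = -233*(-1/470) = 233/470 ≈ 0.49574)
((y - 5)*(R(N) + 436))² = ((233/470 - 5)*(13 + 436))² = (-2117/470*449)² = (-950533/470)² = 903512984089/220900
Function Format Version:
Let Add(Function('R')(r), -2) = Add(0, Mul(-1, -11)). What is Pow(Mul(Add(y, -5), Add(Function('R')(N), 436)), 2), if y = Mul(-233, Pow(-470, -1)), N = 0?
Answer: Rational(903512984089, 220900) ≈ 4.0901e+6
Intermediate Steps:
Function('R')(r) = 13 (Function('R')(r) = Add(2, Add(0, Mul(-1, -11))) = Add(2, Add(0, 11)) = Add(2, 11) = 13)
y = Rational(233, 470) (y = Mul(-233, Rational(-1, 470)) = Rational(233, 470) ≈ 0.49574)
Pow(Mul(Add(y, -5), Add(Function('R')(N), 436)), 2) = Pow(Mul(Add(Rational(233, 470), -5), Add(13, 436)), 2) = Pow(Mul(Rational(-2117, 470), 449), 2) = Pow(Rational(-950533, 470), 2) = Rational(903512984089, 220900)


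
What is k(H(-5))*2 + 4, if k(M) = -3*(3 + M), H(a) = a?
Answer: 16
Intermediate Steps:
k(M) = -9 - 3*M
k(H(-5))*2 + 4 = (-9 - 3*(-5))*2 + 4 = (-9 + 15)*2 + 4 = 6*2 + 4 = 12 + 4 = 16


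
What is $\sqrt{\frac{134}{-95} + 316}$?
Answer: $\frac{\sqrt{2839170}}{95} \approx 17.737$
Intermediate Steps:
$\sqrt{\frac{134}{-95} + 316} = \sqrt{134 \left(- \frac{1}{95}\right) + 316} = \sqrt{- \frac{134}{95} + 316} = \sqrt{\frac{29886}{95}} = \frac{\sqrt{2839170}}{95}$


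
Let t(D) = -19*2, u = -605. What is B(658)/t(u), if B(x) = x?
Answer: -329/19 ≈ -17.316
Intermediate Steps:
t(D) = -38
B(658)/t(u) = 658/(-38) = 658*(-1/38) = -329/19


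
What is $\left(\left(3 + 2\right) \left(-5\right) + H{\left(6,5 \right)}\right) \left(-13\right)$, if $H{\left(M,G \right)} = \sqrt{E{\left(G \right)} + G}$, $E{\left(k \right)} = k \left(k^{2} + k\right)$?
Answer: $325 - 13 \sqrt{155} \approx 163.15$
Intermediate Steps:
$E{\left(k \right)} = k \left(k + k^{2}\right)$
$H{\left(M,G \right)} = \sqrt{G + G^{2} \left(1 + G\right)}$ ($H{\left(M,G \right)} = \sqrt{G^{2} \left(1 + G\right) + G} = \sqrt{G + G^{2} \left(1 + G\right)}$)
$\left(\left(3 + 2\right) \left(-5\right) + H{\left(6,5 \right)}\right) \left(-13\right) = \left(\left(3 + 2\right) \left(-5\right) + \sqrt{5 \left(1 + 5 \left(1 + 5\right)\right)}\right) \left(-13\right) = \left(5 \left(-5\right) + \sqrt{5 \left(1 + 5 \cdot 6\right)}\right) \left(-13\right) = \left(-25 + \sqrt{5 \left(1 + 30\right)}\right) \left(-13\right) = \left(-25 + \sqrt{5 \cdot 31}\right) \left(-13\right) = \left(-25 + \sqrt{155}\right) \left(-13\right) = 325 - 13 \sqrt{155}$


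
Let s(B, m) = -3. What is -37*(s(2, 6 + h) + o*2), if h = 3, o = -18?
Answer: 1443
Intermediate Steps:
-37*(s(2, 6 + h) + o*2) = -37*(-3 - 18*2) = -37*(-3 - 36) = -37*(-39) = 1443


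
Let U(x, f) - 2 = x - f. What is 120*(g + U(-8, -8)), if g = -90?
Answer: -10560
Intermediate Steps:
U(x, f) = 2 + x - f (U(x, f) = 2 + (x - f) = 2 + x - f)
120*(g + U(-8, -8)) = 120*(-90 + (2 - 8 - 1*(-8))) = 120*(-90 + (2 - 8 + 8)) = 120*(-90 + 2) = 120*(-88) = -10560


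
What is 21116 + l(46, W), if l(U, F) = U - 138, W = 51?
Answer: 21024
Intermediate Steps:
l(U, F) = -138 + U
21116 + l(46, W) = 21116 + (-138 + 46) = 21116 - 92 = 21024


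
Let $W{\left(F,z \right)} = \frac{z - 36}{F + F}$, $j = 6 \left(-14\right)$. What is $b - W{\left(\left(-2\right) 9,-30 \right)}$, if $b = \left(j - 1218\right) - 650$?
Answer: $- \frac{11723}{6} \approx -1953.8$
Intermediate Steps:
$j = -84$
$W{\left(F,z \right)} = \frac{-36 + z}{2 F}$
$b = -1952$ ($b = \left(-84 - 1218\right) - 650 = -1302 - 650 = -1952$)
$b - W{\left(\left(-2\right) 9,-30 \right)} = -1952 - \frac{-36 - 30}{2 \left(\left(-2\right) 9\right)} = -1952 - \frac{1}{2} \frac{1}{-18} \left(-66\right) = -1952 - \frac{1}{2} \left(- \frac{1}{18}\right) \left(-66\right) = -1952 - \frac{11}{6} = - \frac{11723}{6}$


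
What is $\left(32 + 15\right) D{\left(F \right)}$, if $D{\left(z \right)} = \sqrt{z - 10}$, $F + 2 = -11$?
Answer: $47 i \sqrt{23} \approx 225.4 i$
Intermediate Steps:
$F = -13$ ($F = -2 - 11 = -13$)
$D{\left(z \right)} = \sqrt{-10 + z}$
$\left(32 + 15\right) D{\left(F \right)} = \left(32 + 15\right) \sqrt{-10 - 13} = 47 \sqrt{-23} = 47 i \sqrt{23}$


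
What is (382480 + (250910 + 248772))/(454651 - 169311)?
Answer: 441081/142670 ≈ 3.0916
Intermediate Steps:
(382480 + (250910 + 248772))/(454651 - 169311) = (382480 + 499682)/285340 = 882162*(1/285340) = 441081/142670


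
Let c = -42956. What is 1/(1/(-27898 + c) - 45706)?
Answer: -70854/3238452925 ≈ -2.1879e-5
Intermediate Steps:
1/(1/(-27898 + c) - 45706) = 1/(1/(-27898 - 42956) - 45706) = 1/(1/(-70854) - 45706) = 1/(-1/70854 - 45706) = 1/(-3238452925/70854) = -70854/3238452925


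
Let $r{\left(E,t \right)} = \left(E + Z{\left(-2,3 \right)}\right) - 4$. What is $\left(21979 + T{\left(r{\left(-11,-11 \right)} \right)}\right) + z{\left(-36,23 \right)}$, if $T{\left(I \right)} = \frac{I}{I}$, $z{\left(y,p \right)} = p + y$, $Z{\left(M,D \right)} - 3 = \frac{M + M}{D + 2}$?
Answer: $21967$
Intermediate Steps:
$Z{\left(M,D \right)} = 3 + \frac{2 M}{2 + D}$ ($Z{\left(M,D \right)} = 3 + \frac{M + M}{D + 2} = 3 + \frac{2 M}{2 + D}$)
$r{\left(E,t \right)} = - \frac{9}{5} + E$ ($r{\left(E,t \right)} = \left(E + \frac{6 + 2 \left(-2\right) + 3 \cdot 3}{2 + 3}\right) - 4 = \left(E + \frac{6 - 4 + 9}{5}\right) - 4 = \left(E + \frac{1}{5} \cdot 11\right) - 4 = \left(E + \frac{11}{5}\right) - 4 = \left(\frac{11}{5} + E\right) - 4 = - \frac{9}{5} + E$)
$T{\left(I \right)} = 1$
$\left(21979 + T{\left(r{\left(-11,-11 \right)} \right)}\right) + z{\left(-36,23 \right)} = \left(21979 + 1\right) + \left(23 - 36\right) = 21980 - 13 = 21967$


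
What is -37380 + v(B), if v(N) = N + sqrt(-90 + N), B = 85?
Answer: -37295 + I*sqrt(5) ≈ -37295.0 + 2.2361*I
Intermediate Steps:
-37380 + v(B) = -37380 + (85 + sqrt(-90 + 85)) = -37380 + (85 + sqrt(-5)) = -37380 + (85 + I*sqrt(5)) = -37295 + I*sqrt(5)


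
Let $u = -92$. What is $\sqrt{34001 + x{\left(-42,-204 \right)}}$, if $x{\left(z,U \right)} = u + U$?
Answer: $3 \sqrt{3745} \approx 183.59$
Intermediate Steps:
$x{\left(z,U \right)} = -92 + U$
$\sqrt{34001 + x{\left(-42,-204 \right)}} = \sqrt{34001 - 296} = \sqrt{33705} = 3 \sqrt{3745}$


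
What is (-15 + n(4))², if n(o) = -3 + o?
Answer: 196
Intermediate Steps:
(-15 + n(4))² = (-15 + (-3 + 4))² = (-15 + 1)² = (-14)² = 196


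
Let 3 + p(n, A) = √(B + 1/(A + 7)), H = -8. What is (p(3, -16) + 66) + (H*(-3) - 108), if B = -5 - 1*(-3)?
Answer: -21 + I*√19/3 ≈ -21.0 + 1.453*I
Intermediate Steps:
B = -2 (B = -5 + 3 = -2)
p(n, A) = -3 + √(-2 + 1/(7 + A)) (p(n, A) = -3 + √(-2 + 1/(A + 7)) = -3 + √(-2 + 1/(7 + A)))
(p(3, -16) + 66) + (H*(-3) - 108) = ((-3 + √((-13 - 2*(-16))/(7 - 16))) + 66) + (-8*(-3) - 108) = ((-3 + √((-13 + 32)/(-9))) + 66) + (24 - 108) = ((-3 + √(-⅑*19)) + 66) - 84 = ((-3 + √(-19/9)) + 66) - 84 = ((-3 + I*√19/3) + 66) - 84 = (63 + I*√19/3) - 84 = -21 + I*√19/3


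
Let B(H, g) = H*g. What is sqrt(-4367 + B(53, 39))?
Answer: 10*I*sqrt(23) ≈ 47.958*I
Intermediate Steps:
sqrt(-4367 + B(53, 39)) = sqrt(-4367 + 53*39) = sqrt(-4367 + 2067) = sqrt(-2300) = 10*I*sqrt(23)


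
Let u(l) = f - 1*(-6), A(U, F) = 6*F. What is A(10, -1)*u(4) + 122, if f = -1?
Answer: 92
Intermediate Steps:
u(l) = 5 (u(l) = -1 - 1*(-6) = -1 + 6 = 5)
A(10, -1)*u(4) + 122 = (6*(-1))*5 + 122 = -6*5 + 122 = -30 + 122 = 92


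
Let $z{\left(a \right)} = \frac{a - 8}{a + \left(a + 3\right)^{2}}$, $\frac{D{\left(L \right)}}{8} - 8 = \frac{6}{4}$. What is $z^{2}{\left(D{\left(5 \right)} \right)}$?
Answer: $\frac{4624}{39904489} \approx 0.00011588$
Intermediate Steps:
$D{\left(L \right)} = 76$ ($D{\left(L \right)} = 64 + 8 \cdot \frac{6}{4} = 64 + 8 \cdot 6 \cdot \frac{1}{4} = 64 + 8 \cdot \frac{3}{2} = 64 + 12 = 76$)
$z{\left(a \right)} = \frac{-8 + a}{a + \left(3 + a\right)^{2}}$
$z^{2}{\left(D{\left(5 \right)} \right)} = \left(\frac{-8 + 76}{76 + \left(3 + 76\right)^{2}}\right)^{2} = \left(\frac{1}{76 + 79^{2}} \cdot 68\right)^{2} = \left(\frac{1}{76 + 6241} \cdot 68\right)^{2} = \left(\frac{1}{6317} \cdot 68\right)^{2} = \left(\frac{68}{6317}\right)^{2} = \frac{4624}{39904489}$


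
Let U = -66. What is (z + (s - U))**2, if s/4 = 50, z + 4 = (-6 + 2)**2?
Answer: 77284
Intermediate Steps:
z = 12 (z = -4 + (-6 + 2)**2 = -4 + (-4)**2 = -4 + 16 = 12)
s = 200 (s = 4*50 = 200)
(z + (s - U))**2 = (12 + (200 - 1*(-66)))**2 = (12 + (200 + 66))**2 = (12 + 266)**2 = 278**2 = 77284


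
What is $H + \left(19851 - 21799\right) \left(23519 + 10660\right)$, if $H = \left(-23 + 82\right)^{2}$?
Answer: $-66577211$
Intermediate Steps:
$H = 3481$ ($H = 59^{2} = 3481$)
$H + \left(19851 - 21799\right) \left(23519 + 10660\right) = 3481 + \left(19851 - 21799\right) \left(23519 + 10660\right) = 3481 - 66580692 = -66577211$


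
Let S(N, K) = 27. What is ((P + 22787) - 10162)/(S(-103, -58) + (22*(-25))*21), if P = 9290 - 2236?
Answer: -19679/11523 ≈ -1.7078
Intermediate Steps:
P = 7054
((P + 22787) - 10162)/(S(-103, -58) + (22*(-25))*21) = ((7054 + 22787) - 10162)/(27 + (22*(-25))*21) = (29841 - 10162)/(27 - 550*21) = 19679/(27 - 11550) = 19679/(-11523) = 19679*(-1/11523) = -19679/11523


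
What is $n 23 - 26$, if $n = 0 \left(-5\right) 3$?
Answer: $-26$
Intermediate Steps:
$n = 0$ ($n = 0 \cdot 3 = 0$)
$n 23 - 26 = 0 \cdot 23 - 26 = 0 - 26 = -26$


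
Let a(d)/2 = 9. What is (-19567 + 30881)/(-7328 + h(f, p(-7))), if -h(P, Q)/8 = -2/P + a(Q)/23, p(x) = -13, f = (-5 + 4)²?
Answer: -130111/84160 ≈ -1.5460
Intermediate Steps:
f = 1 (f = (-1)² = 1)
a(d) = 18 (a(d) = 2*9 = 18)
h(P, Q) = -144/23 + 16/P (h(P, Q) = -8*(-2/P + 18/23) = -8*(18/23 - 2/P) = -144/23 + 16/P)
(-19567 + 30881)/(-7328 + h(f, p(-7))) = (-19567 + 30881)/(-7328 + (-144/23 + 16/1)) = 11314/(-7328 + (-144/23 + 16*1)) = 11314/(-7328 + (-144/23 + 16)) = 11314/(-7328 + 224/23) = 11314/(-168320/23) = 11314*(-23/168320) = -130111/84160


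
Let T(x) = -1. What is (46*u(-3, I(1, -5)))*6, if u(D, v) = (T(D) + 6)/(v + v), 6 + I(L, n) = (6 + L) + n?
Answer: -345/2 ≈ -172.50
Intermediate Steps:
I(L, n) = L + n (I(L, n) = -6 + ((6 + L) + n) = -6 + (6 + L + n) = L + n)
u(D, v) = 5/(2*v) (u(D, v) = (-1 + 6)/(v + v) = 5/((2*v)) = 5*(1/(2*v)) = 5/(2*v))
(46*u(-3, I(1, -5)))*6 = (46*(5/(2*(1 - 5))))*6 = (46*((5/2)/(-4)))*6 = (46*((5/2)*(-¼)))*6 = (46*(-5/8))*6 = -115/4*6 = -345/2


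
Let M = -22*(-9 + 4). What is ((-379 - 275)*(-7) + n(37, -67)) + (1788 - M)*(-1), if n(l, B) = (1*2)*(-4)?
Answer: 2892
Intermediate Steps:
M = 110 (M = -22*(-5) = 110)
n(l, B) = -8 (n(l, B) = 2*(-4) = -8)
((-379 - 275)*(-7) + n(37, -67)) + (1788 - M)*(-1) = ((-379 - 275)*(-7) - 8) + (1788 - 1*110)*(-1) = (-654*(-7) - 8) + (1788 - 110)*(-1) = (4578 - 8) + 1678*(-1) = 4570 - 1678 = 2892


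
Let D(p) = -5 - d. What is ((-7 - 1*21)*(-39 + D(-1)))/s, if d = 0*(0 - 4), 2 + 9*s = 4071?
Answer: 11088/4069 ≈ 2.7250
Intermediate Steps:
s = 4069/9 (s = -2/9 + (1/9)*4071 = -2/9 + 1357/3 = 4069/9 ≈ 452.11)
d = 0 (d = 0*(-4) = 0)
D(p) = -5 (D(p) = -5 - 1*0 = -5 + 0 = -5)
((-7 - 1*21)*(-39 + D(-1)))/s = ((-7 - 1*21)*(-39 - 5))/(4069/9) = ((-7 - 21)*(-44))*(9/4069) = -28*(-44)*(9/4069) = 1232*(9/4069) = 11088/4069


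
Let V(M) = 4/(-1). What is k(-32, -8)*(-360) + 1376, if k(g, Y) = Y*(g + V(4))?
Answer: -102304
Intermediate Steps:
V(M) = -4 (V(M) = 4*(-1) = -4)
k(g, Y) = Y*(-4 + g) (k(g, Y) = Y*(g - 4) = Y*(-4 + g))
k(-32, -8)*(-360) + 1376 = -8*(-4 - 32)*(-360) + 1376 = -8*(-36)*(-360) + 1376 = 288*(-360) + 1376 = -103680 + 1376 = -102304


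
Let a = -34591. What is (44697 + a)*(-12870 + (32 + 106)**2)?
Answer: 62394444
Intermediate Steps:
(44697 + a)*(-12870 + (32 + 106)**2) = (44697 - 34591)*(-12870 + (32 + 106)**2) = 10106*(-12870 + 138**2) = 10106*(-12870 + 19044) = 10106*6174 = 62394444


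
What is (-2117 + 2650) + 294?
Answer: 827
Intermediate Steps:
(-2117 + 2650) + 294 = 533 + 294 = 827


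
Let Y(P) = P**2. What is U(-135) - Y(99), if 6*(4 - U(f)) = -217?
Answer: -58565/6 ≈ -9760.8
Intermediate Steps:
U(f) = 241/6 (U(f) = 4 - 1/6*(-217) = 4 + 217/6 = 241/6)
U(-135) - Y(99) = 241/6 - 1*99**2 = 241/6 - 1*9801 = 241/6 - 9801 = -58565/6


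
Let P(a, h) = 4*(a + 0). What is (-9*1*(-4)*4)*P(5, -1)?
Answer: 2880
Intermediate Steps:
P(a, h) = 4*a
(-9*1*(-4)*4)*P(5, -1) = (-9*1*(-4)*4)*(4*5) = -(-36)*4*20 = -9*(-16)*20 = 144*20 = 2880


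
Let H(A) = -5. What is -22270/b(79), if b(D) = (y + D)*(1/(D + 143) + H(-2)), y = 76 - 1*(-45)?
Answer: 247197/11090 ≈ 22.290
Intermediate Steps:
y = 121 (y = 76 + 45 = 121)
b(D) = (-5 + 1/(143 + D))*(121 + D) (b(D) = (121 + D)*(1/(D + 143) - 5) = (121 + D)*(1/(143 + D) - 5) = (121 + D)*(-5 + 1/(143 + D)) = (-5 + 1/(143 + D))*(121 + D))
-22270/b(79) = -22270*(143 + 79)/(-86394 - 1319*79 - 5*79²) = -22270*222/(-86394 - 104201 - 5*6241) = -22270*222/(-86394 - 104201 - 31205) = -22270/((1/222)*(-221800)) = -22270/(-110900/111) = -22270*(-111/110900) = 247197/11090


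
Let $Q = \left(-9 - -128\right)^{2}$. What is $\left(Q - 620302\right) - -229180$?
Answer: $-376961$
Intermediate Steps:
$Q = 14161$ ($Q = \left(-9 + 128\right)^{2} = 119^{2} = 14161$)
$\left(Q - 620302\right) - -229180 = \left(14161 - 620302\right) - -229180 = -606141 + \left(-383347 + 612527\right) = -606141 + 229180 = -376961$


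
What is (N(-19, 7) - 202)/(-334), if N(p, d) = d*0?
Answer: 101/167 ≈ 0.60479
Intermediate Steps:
N(p, d) = 0
(N(-19, 7) - 202)/(-334) = (0 - 202)/(-334) = -202*(-1/334) = 101/167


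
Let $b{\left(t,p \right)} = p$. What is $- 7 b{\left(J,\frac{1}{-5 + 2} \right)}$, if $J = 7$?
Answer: $\frac{7}{3} \approx 2.3333$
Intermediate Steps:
$- 7 b{\left(J,\frac{1}{-5 + 2} \right)} = - \frac{7}{-5 + 2} = - \frac{7}{-3} = \left(-7\right) \left(- \frac{1}{3}\right) = \frac{7}{3}$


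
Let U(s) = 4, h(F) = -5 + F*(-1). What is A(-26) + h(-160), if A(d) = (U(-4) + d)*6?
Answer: 23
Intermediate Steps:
h(F) = -5 - F
A(d) = 24 + 6*d (A(d) = (4 + d)*6 = 24 + 6*d)
A(-26) + h(-160) = (24 + 6*(-26)) + (-5 - 1*(-160)) = (24 - 156) + (-5 + 160) = -132 + 155 = 23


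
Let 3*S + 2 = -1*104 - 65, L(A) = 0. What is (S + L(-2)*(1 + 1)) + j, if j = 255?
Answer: 198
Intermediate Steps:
S = -57 (S = -⅔ + (-1*104 - 65)/3 = -⅔ + (-104 - 65)/3 = -⅔ + (⅓)*(-169) = -⅔ - 169/3 = -57)
(S + L(-2)*(1 + 1)) + j = (-57 + 0*(1 + 1)) + 255 = (-57 + 0*2) + 255 = (-57 + 0) + 255 = -57 + 255 = 198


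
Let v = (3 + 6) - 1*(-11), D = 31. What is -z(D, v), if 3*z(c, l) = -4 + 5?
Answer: -⅓ ≈ -0.33333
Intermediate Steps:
v = 20 (v = 9 + 11 = 20)
z(c, l) = ⅓ (z(c, l) = (-4 + 5)/3 = (⅓)*1 = ⅓)
-z(D, v) = -1*⅓ = -⅓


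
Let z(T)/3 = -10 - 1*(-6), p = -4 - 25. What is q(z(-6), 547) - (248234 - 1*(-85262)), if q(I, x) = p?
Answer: -333525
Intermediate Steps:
p = -29
z(T) = -12 (z(T) = 3*(-10 - 1*(-6)) = 3*(-10 + 6) = 3*(-4) = -12)
q(I, x) = -29
q(z(-6), 547) - (248234 - 1*(-85262)) = -29 - (248234 - 1*(-85262)) = -29 - (248234 + 85262) = -29 - 1*333496 = -29 - 333496 = -333525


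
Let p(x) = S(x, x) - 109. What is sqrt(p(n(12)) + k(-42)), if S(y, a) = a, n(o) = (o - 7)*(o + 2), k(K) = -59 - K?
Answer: 2*I*sqrt(14) ≈ 7.4833*I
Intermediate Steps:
n(o) = (-7 + o)*(2 + o)
p(x) = -109 + x (p(x) = x - 109 = -109 + x)
sqrt(p(n(12)) + k(-42)) = sqrt((-109 + (-14 + 12**2 - 5*12)) + (-59 - 1*(-42))) = sqrt((-109 + (-14 + 144 - 60)) + (-59 + 42)) = sqrt((-109 + 70) - 17) = sqrt(-39 - 17) = sqrt(-56) = 2*I*sqrt(14)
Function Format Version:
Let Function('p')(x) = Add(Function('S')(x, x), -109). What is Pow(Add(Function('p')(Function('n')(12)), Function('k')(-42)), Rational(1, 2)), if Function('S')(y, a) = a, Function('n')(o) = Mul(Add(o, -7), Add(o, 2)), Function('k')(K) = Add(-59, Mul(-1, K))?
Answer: Mul(2, I, Pow(14, Rational(1, 2))) ≈ Mul(7.4833, I)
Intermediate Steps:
Function('n')(o) = Mul(Add(-7, o), Add(2, o))
Function('p')(x) = Add(-109, x) (Function('p')(x) = Add(x, -109) = Add(-109, x))
Pow(Add(Function('p')(Function('n')(12)), Function('k')(-42)), Rational(1, 2)) = Pow(Add(Add(-109, Add(-14, Pow(12, 2), Mul(-5, 12))), Add(-59, Mul(-1, -42))), Rational(1, 2)) = Pow(Add(Add(-109, Add(-14, 144, -60)), Add(-59, 42)), Rational(1, 2)) = Pow(Add(Add(-109, 70), -17), Rational(1, 2)) = Pow(Add(-39, -17), Rational(1, 2)) = Pow(-56, Rational(1, 2)) = Mul(2, I, Pow(14, Rational(1, 2)))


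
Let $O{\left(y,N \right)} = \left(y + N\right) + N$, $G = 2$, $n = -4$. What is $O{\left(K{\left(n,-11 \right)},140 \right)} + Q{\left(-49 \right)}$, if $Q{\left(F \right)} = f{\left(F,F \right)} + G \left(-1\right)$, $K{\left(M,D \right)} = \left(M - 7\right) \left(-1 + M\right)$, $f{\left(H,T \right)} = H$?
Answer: $284$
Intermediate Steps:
$K{\left(M,D \right)} = \left(-1 + M\right) \left(-7 + M\right)$ ($K{\left(M,D \right)} = \left(-7 + M\right) \left(-1 + M\right) = \left(-1 + M\right) \left(-7 + M\right)$)
$O{\left(y,N \right)} = y + 2 N$ ($O{\left(y,N \right)} = \left(N + y\right) + N = y + 2 N$)
$Q{\left(F \right)} = -2 + F$ ($Q{\left(F \right)} = F + 2 \left(-1\right) = F - 2 = -2 + F$)
$O{\left(K{\left(n,-11 \right)},140 \right)} + Q{\left(-49 \right)} = \left(\left(7 + \left(-4\right)^{2} - -32\right) + 2 \cdot 140\right) - 51 = \left(\left(7 + 16 + 32\right) + 280\right) - 51 = \left(55 + 280\right) - 51 = 335 - 51 = 284$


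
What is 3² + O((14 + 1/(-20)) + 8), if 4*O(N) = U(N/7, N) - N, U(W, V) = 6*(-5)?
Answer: -319/80 ≈ -3.9875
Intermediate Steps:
U(W, V) = -30
O(N) = -15/2 - N/4 (O(N) = (-30 - N)/4 = -15/2 - N/4)
3² + O((14 + 1/(-20)) + 8) = 3² + (-15/2 - ((14 + 1/(-20)) + 8)/4) = 9 + (-15/2 - ((14 - 1/20) + 8)/4) = 9 + (-15/2 - (279/20 + 8)/4) = 9 + (-15/2 - ¼*439/20) = 9 + (-15/2 - 439/80) = 9 - 1039/80 = -319/80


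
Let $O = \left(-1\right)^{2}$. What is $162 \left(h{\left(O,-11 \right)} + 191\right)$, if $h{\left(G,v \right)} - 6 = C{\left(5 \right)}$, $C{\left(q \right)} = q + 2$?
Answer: $33048$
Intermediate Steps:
$O = 1$
$C{\left(q \right)} = 2 + q$
$h{\left(G,v \right)} = 13$ ($h{\left(G,v \right)} = 6 + \left(2 + 5\right) = 6 + 7 = 13$)
$162 \left(h{\left(O,-11 \right)} + 191\right) = 162 \left(13 + 191\right) = 162 \cdot 204 = 33048$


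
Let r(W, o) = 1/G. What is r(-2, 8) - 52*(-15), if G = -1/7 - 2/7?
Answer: 2333/3 ≈ 777.67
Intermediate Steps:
G = -3/7 (G = -1*⅐ - 2*⅐ = -⅐ - 2/7 = -3/7 ≈ -0.42857)
r(W, o) = -7/3 (r(W, o) = 1/(-3/7) = -7/3)
r(-2, 8) - 52*(-15) = -7/3 - 52*(-15) = -7/3 + 780 = 2333/3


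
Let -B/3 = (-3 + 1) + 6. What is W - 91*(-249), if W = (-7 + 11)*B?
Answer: 22611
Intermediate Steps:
B = -12 (B = -3*((-3 + 1) + 6) = -3*(-2 + 6) = -3*4 = -12)
W = -48 (W = (-7 + 11)*(-12) = 4*(-12) = -48)
W - 91*(-249) = -48 - 91*(-249) = -48 + 22659 = 22611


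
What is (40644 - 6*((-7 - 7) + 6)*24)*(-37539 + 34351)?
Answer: -133245648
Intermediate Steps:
(40644 - 6*((-7 - 7) + 6)*24)*(-37539 + 34351) = (40644 - 6*(-14 + 6)*24)*(-3188) = (40644 - 6*(-8)*24)*(-3188) = (40644 + 48*24)*(-3188) = (40644 + 1152)*(-3188) = 41796*(-3188) = -133245648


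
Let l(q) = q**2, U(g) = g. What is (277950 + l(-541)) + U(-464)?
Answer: 570167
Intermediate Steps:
(277950 + l(-541)) + U(-464) = (277950 + (-541)**2) - 464 = (277950 + 292681) - 464 = 570631 - 464 = 570167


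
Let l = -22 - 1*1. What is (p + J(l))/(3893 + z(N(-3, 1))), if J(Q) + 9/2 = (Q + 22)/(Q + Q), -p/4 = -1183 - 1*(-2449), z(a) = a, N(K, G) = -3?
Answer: -23315/17894 ≈ -1.3029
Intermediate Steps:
p = -5064 (p = -4*(-1183 - 1*(-2449)) = -4*(-1183 + 2449) = -4*1266 = -5064)
l = -23 (l = -22 - 1 = -23)
J(Q) = -9/2 + (22 + Q)/(2*Q) (J(Q) = -9/2 + (Q + 22)/(Q + Q) = -9/2 + (22 + Q)/((2*Q)) = -9/2 + (22 + Q)*(1/(2*Q)) = -9/2 + (22 + Q)/(2*Q))
(p + J(l))/(3893 + z(N(-3, 1))) = (-5064 + (-4 + 11/(-23)))/(3893 - 3) = (-5064 + (-4 + 11*(-1/23)))/3890 = (-5064 + (-4 - 11/23))*(1/3890) = (-5064 - 103/23)*(1/3890) = -116575/23*1/3890 = -23315/17894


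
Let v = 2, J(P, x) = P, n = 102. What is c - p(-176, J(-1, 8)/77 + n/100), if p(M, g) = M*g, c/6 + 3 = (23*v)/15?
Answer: 31086/175 ≈ 177.63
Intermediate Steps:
c = ⅖ (c = -18 + 6*((23*2)/15) = -18 + 6*(46*(1/15)) = -18 + 6*(46/15) = -18 + 92/5 = ⅖ ≈ 0.40000)
c - p(-176, J(-1, 8)/77 + n/100) = ⅖ - (-176)*(-1/77 + 102/100) = ⅖ - (-176)*(-1*1/77 + 102*(1/100)) = ⅖ - (-176)*(-1/77 + 51/50) = ⅖ - (-176)*3877/3850 = ⅖ - 1*(-31016/175) = ⅖ + 31016/175 = 31086/175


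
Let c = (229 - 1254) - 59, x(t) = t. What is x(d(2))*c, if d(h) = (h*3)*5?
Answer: -32520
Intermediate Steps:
d(h) = 15*h (d(h) = (3*h)*5 = 15*h)
c = -1084 (c = -1025 - 59 = -1084)
x(d(2))*c = (15*2)*(-1084) = 30*(-1084) = -32520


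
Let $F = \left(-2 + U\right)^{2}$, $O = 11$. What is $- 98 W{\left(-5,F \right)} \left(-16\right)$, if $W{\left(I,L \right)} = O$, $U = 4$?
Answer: $17248$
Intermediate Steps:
$F = 4$ ($F = \left(-2 + 4\right)^{2} = 2^{2} = 4$)
$W{\left(I,L \right)} = 11$
$- 98 W{\left(-5,F \right)} \left(-16\right) = \left(-98\right) 11 \left(-16\right) = \left(-1078\right) \left(-16\right) = 17248$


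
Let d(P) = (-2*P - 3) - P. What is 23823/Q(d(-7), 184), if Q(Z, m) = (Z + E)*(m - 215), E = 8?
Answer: -23823/806 ≈ -29.557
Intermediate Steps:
d(P) = -3 - 3*P (d(P) = (-3 - 2*P) - P = -3 - 3*P)
Q(Z, m) = (-215 + m)*(8 + Z) (Q(Z, m) = (Z + 8)*(m - 215) = (8 + Z)*(-215 + m) = (-215 + m)*(8 + Z))
23823/Q(d(-7), 184) = 23823/(-1720 - 215*(-3 - 3*(-7)) + 8*184 + (-3 - 3*(-7))*184) = 23823/(-1720 - 215*(-3 + 21) + 1472 + (-3 + 21)*184) = 23823/(-1720 - 215*18 + 1472 + 18*184) = 23823/(-1720 - 3870 + 1472 + 3312) = 23823/(-806) = 23823*(-1/806) = -23823/806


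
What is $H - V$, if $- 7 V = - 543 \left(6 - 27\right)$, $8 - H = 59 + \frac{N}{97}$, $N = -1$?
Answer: $\frac{153067}{97} \approx 1578.0$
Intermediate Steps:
$H = - \frac{4946}{97}$ ($H = 8 - \left(59 - \frac{1}{97}\right) = 8 - \frac{5722}{97} = - \frac{4946}{97} \approx -50.99$)
$V = -1629$ ($V = - \frac{\left(-543\right) \left(6 - 27\right)}{7} = - \frac{\left(-543\right) \left(-21\right)}{7} = \left(- \frac{1}{7}\right) 11403 = -1629$)
$H - V = - \frac{4946}{97} - -1629 = - \frac{4946}{97} + 1629 = \frac{153067}{97}$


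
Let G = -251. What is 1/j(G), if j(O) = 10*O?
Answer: -1/2510 ≈ -0.00039841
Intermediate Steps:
1/j(G) = 1/(10*(-251)) = 1/(-2510) = -1/2510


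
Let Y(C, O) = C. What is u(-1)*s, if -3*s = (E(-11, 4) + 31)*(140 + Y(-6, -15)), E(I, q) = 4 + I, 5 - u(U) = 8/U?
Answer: -13936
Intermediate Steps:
u(U) = 5 - 8/U
s = -1072 (s = -((4 - 11) + 31)*(140 - 6)/3 = -(-7 + 31)*134/3 = -8*134 = -⅓*3216 = -1072)
u(-1)*s = (5 - 8/(-1))*(-1072) = (5 - 8*(-1))*(-1072) = (5 + 8)*(-1072) = 13*(-1072) = -13936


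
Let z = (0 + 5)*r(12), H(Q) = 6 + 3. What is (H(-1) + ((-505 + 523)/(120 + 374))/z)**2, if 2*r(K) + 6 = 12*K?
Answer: 65355899904/806844025 ≈ 81.002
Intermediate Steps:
H(Q) = 9
r(K) = -3 + 6*K (r(K) = -3 + (12*K)/2 = -3 + 6*K)
z = 345 (z = (0 + 5)*(-3 + 6*12) = 5*(-3 + 72) = 5*69 = 345)
(H(-1) + ((-505 + 523)/(120 + 374))/z)**2 = (9 + ((-505 + 523)/(120 + 374))/345)**2 = (9 + (18/494)*(1/345))**2 = (9 + (18*(1/494))*(1/345))**2 = (9 + (9/247)*(1/345))**2 = (9 + 3/28405)**2 = (255648/28405)**2 = 65355899904/806844025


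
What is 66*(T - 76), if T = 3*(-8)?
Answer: -6600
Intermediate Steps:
T = -24
66*(T - 76) = 66*(-24 - 76) = 66*(-100) = -6600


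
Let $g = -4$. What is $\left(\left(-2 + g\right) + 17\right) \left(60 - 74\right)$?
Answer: $-154$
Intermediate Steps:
$\left(\left(-2 + g\right) + 17\right) \left(60 - 74\right) = \left(\left(-2 - 4\right) + 17\right) \left(60 - 74\right) = \left(-6 + 17\right) \left(60 - 74\right) = 11 \left(-14\right) = -154$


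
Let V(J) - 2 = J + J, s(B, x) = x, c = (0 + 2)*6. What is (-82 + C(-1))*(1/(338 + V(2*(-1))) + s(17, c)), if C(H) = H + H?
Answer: -4033/4 ≈ -1008.3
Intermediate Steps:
c = 12 (c = 2*6 = 12)
C(H) = 2*H
V(J) = 2 + 2*J (V(J) = 2 + (J + J) = 2 + 2*J)
(-82 + C(-1))*(1/(338 + V(2*(-1))) + s(17, c)) = (-82 + 2*(-1))*(1/(338 + (2 + 2*(2*(-1)))) + 12) = (-82 - 2)*(1/(338 + (2 + 2*(-2))) + 12) = -84*(1/(338 + (2 - 4)) + 12) = -84*(1/(338 - 2) + 12) = -84*(1/336 + 12) = -84*4033/336 = -4033/4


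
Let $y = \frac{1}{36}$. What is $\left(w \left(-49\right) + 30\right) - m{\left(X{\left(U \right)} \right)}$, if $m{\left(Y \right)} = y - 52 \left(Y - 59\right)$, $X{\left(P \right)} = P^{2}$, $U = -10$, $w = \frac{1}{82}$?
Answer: $\frac{3190189}{1476} \approx 2161.4$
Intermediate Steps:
$w = \frac{1}{82} \approx 0.012195$
$y = \frac{1}{36} \approx 0.027778$
$m{\left(Y \right)} = \frac{110449}{36} - 52 Y$ ($m{\left(Y \right)} = \frac{1}{36} - 52 \left(Y - 59\right) = \frac{1}{36} - 52 \left(-59 + Y\right) = \frac{1}{36} - \left(-3068 + 52 Y\right) = \frac{110449}{36} - 52 Y$)
$\left(w \left(-49\right) + 30\right) - m{\left(X{\left(U \right)} \right)} = \left(\frac{1}{82} \left(-49\right) + 30\right) - \left(\frac{110449}{36} - 52 \left(-10\right)^{2}\right) = \left(- \frac{49}{82} + 30\right) - \left(\frac{110449}{36} - 5200\right) = \frac{2411}{82} - \left(\frac{110449}{36} - 5200\right) = \frac{2411}{82} - - \frac{76751}{36} = \frac{2411}{82} + \frac{76751}{36} = \frac{3190189}{1476}$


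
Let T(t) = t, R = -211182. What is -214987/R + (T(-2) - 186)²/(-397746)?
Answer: 13007700449/13999465962 ≈ 0.92916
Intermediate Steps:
-214987/R + (T(-2) - 186)²/(-397746) = -214987/(-211182) + (-2 - 186)²/(-397746) = -214987*(-1/211182) + (-188)²*(-1/397746) = 214987/211182 + 35344*(-1/397746) = 214987/211182 - 17672/198873 = 13007700449/13999465962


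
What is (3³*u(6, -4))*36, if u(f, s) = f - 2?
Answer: 3888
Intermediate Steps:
u(f, s) = -2 + f
(3³*u(6, -4))*36 = (3³*(-2 + 6))*36 = (27*4)*36 = 108*36 = 3888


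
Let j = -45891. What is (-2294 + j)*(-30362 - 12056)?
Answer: 2043911330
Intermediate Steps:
(-2294 + j)*(-30362 - 12056) = (-2294 - 45891)*(-30362 - 12056) = -48185*(-42418) = 2043911330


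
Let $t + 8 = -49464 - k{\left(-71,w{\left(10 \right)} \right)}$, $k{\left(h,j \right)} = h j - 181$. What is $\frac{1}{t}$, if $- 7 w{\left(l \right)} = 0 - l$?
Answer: $- \frac{7}{344327} \approx -2.033 \cdot 10^{-5}$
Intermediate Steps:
$w{\left(l \right)} = \frac{l}{7}$ ($w{\left(l \right)} = - \frac{0 - l}{7} = - \frac{\left(-1\right) l}{7} = \frac{l}{7}$)
$k{\left(h,j \right)} = -181 + h j$
$t = - \frac{344327}{7}$ ($t = -8 - \left(49283 - \frac{71}{7} \cdot 10\right) = -8 - \left(49283 - \frac{710}{7}\right) = -8 - \frac{344271}{7} = - \frac{344327}{7} \approx -49190.0$)
$\frac{1}{t} = \frac{1}{- \frac{344327}{7}} = - \frac{7}{344327}$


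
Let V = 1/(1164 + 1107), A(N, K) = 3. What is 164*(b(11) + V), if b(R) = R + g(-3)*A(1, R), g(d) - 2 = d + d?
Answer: -372280/2271 ≈ -163.93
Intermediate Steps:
g(d) = 2 + 2*d (g(d) = 2 + (d + d) = 2 + 2*d)
V = 1/2271 ≈ 0.00044033
b(R) = -12 + R (b(R) = R + (2 + 2*(-3))*3 = R + (2 - 6)*3 = R - 4*3 = R - 12 = -12 + R)
164*(b(11) + V) = 164*((-12 + 11) + 1/2271) = 164*(-1 + 1/2271) = 164*(-2270/2271) = -372280/2271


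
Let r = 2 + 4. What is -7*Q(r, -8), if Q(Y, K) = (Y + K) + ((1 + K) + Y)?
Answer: 21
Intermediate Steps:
r = 6
Q(Y, K) = 1 + 2*K + 2*Y (Q(Y, K) = (K + Y) + (1 + K + Y) = 1 + 2*K + 2*Y)
-7*Q(r, -8) = -7*(1 + 2*(-8) + 2*6) = -7*(1 - 16 + 12) = -7*(-3) = 21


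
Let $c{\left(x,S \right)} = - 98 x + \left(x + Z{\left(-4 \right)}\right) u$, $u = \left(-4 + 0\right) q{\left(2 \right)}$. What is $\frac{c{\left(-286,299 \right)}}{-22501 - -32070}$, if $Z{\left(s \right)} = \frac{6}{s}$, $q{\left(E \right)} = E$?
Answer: $\frac{30328}{9569} \approx 3.1694$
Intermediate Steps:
$u = -8$ ($u = \left(-4 + 0\right) 2 = \left(-4\right) 2 = -8$)
$c{\left(x,S \right)} = 12 - 106 x$ ($c{\left(x,S \right)} = - 98 x + \left(x + \frac{6}{-4}\right) \left(-8\right) = - 98 x + \left(x + 6 \left(- \frac{1}{4}\right)\right) \left(-8\right) = - 98 x + \left(x - \frac{3}{2}\right) \left(-8\right) = - 98 x + \left(- \frac{3}{2} + x\right) \left(-8\right) = - 98 x - \left(-12 + 8 x\right) = 12 - 106 x$)
$\frac{c{\left(-286,299 \right)}}{-22501 - -32070} = \frac{12 - -30316}{-22501 - -32070} = \frac{12 + 30316}{-22501 + 32070} = \frac{30328}{9569}$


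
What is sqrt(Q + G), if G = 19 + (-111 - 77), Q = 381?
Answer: 2*sqrt(53) ≈ 14.560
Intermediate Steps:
G = -169 (G = 19 - 188 = -169)
sqrt(Q + G) = sqrt(381 - 169) = sqrt(212) = 2*sqrt(53)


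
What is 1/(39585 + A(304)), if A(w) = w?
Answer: 1/39889 ≈ 2.5070e-5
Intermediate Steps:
1/(39585 + A(304)) = 1/(39585 + 304) = 1/39889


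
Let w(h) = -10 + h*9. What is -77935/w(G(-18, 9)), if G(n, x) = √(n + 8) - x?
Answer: 7092085/9091 + 701415*I*√10/9091 ≈ 780.12 + 243.99*I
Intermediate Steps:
G(n, x) = √(8 + n) - x
w(h) = -10 + 9*h
-77935/w(G(-18, 9)) = -77935/(-10 + 9*(√(8 - 18) - 1*9)) = -77935/(-10 + 9*(√(-10) - 9)) = -77935/(-10 + 9*(I*√10 - 9)) = -77935/(-10 + 9*(-9 + I*√10)) = -77935/(-10 + (-81 + 9*I*√10)) = -77935/(-91 + 9*I*√10)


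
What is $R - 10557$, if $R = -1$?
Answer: $-10558$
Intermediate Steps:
$R - 10557 = -1 - 10557 = -10558$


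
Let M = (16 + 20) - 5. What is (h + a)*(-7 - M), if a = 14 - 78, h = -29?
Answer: 3534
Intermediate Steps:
M = 31 (M = 36 - 5 = 31)
a = -64
(h + a)*(-7 - M) = (-29 - 64)*(-7 - 1*31) = -93*(-7 - 31) = -93*(-38) = 3534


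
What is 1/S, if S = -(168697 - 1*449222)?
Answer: 1/280525 ≈ 3.5647e-6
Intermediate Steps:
S = 280525 (S = -(168697 - 449222) = -1*(-280525) = 280525)
1/S = 1/280525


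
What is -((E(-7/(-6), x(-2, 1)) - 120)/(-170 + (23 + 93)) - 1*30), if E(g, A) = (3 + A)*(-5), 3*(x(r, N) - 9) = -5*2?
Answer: 2185/81 ≈ 26.975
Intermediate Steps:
x(r, N) = 17/3 (x(r, N) = 9 + (-5*2)/3 = 9 + (⅓)*(-10) = 9 - 10/3 = 17/3)
E(g, A) = -15 - 5*A
-((E(-7/(-6), x(-2, 1)) - 120)/(-170 + (23 + 93)) - 1*30) = -(((-15 - 5*17/3) - 120)/(-170 + (23 + 93)) - 1*30) = -(((-15 - 85/3) - 120)/(-170 + 116) - 30) = -((-130/3 - 120)/(-54) - 30) = -(-490/3*(-1/54) - 30) = -(245/81 - 30) = -1*(-2185/81) = 2185/81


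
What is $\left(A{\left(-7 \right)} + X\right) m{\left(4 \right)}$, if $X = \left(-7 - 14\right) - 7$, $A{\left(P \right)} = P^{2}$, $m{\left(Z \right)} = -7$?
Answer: $-147$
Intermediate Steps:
$X = -28$ ($X = -21 - 7 = -28$)
$\left(A{\left(-7 \right)} + X\right) m{\left(4 \right)} = \left(\left(-7\right)^{2} - 28\right) \left(-7\right) = \left(49 - 28\right) \left(-7\right) = 21 \left(-7\right) = -147$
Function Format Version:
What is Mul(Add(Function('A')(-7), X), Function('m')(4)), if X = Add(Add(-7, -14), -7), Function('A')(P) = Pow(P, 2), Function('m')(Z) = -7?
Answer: -147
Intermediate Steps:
X = -28 (X = Add(-21, -7) = -28)
Mul(Add(Function('A')(-7), X), Function('m')(4)) = Mul(Add(Pow(-7, 2), -28), -7) = Mul(Add(49, -28), -7) = Mul(21, -7) = -147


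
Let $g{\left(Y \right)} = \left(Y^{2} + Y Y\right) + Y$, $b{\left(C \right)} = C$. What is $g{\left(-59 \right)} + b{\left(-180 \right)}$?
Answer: $6723$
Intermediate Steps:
$g{\left(Y \right)} = Y + 2 Y^{2}$ ($g{\left(Y \right)} = \left(Y^{2} + Y^{2}\right) + Y = 2 Y^{2} + Y = Y + 2 Y^{2}$)
$g{\left(-59 \right)} + b{\left(-180 \right)} = - 59 \left(1 + 2 \left(-59\right)\right) - 180 = - 59 \left(1 - 118\right) - 180 = \left(-59\right) \left(-117\right) - 180 = 6903 - 180 = 6723$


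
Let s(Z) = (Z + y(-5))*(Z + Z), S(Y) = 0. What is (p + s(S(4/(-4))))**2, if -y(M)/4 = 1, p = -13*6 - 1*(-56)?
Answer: 484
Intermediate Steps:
p = -22 (p = -78 + 56 = -22)
y(M) = -4 (y(M) = -4*1 = -4)
s(Z) = 2*Z*(-4 + Z) (s(Z) = (Z - 4)*(Z + Z) = (-4 + Z)*(2*Z) = 2*Z*(-4 + Z))
(p + s(S(4/(-4))))**2 = (-22 + 2*0*(-4 + 0))**2 = (-22 + 2*0*(-4))**2 = (-22 + 0)**2 = (-22)**2 = 484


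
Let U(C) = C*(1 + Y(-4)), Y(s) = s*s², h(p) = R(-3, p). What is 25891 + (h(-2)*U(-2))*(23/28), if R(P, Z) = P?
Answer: 51161/2 ≈ 25581.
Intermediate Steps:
h(p) = -3
Y(s) = s³
U(C) = -63*C (U(C) = C*(1 + (-4)³) = C*(1 - 64) = C*(-63) = -63*C)
25891 + (h(-2)*U(-2))*(23/28) = 25891 + (-(-189)*(-2))*(23/28) = 25891 + (-3*126)*(23*(1/28)) = 25891 - 378*23/28 = 25891 - 621/2 = 51161/2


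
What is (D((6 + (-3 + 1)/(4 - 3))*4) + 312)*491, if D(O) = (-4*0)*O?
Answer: 153192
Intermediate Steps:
D(O) = 0 (D(O) = 0*O = 0)
(D((6 + (-3 + 1)/(4 - 3))*4) + 312)*491 = (0 + 312)*491 = 312*491 = 153192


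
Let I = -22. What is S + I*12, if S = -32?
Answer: -296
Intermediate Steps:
S + I*12 = -32 - 22*12 = -32 - 264 = -296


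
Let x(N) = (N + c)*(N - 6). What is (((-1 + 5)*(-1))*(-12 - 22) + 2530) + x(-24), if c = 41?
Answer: 2156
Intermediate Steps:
x(N) = (-6 + N)*(41 + N) (x(N) = (N + 41)*(N - 6) = (41 + N)*(-6 + N) = (-6 + N)*(41 + N))
(((-1 + 5)*(-1))*(-12 - 22) + 2530) + x(-24) = (((-1 + 5)*(-1))*(-12 - 22) + 2530) + (-246 + (-24)² + 35*(-24)) = ((4*(-1))*(-34) + 2530) + (-246 + 576 - 840) = (-4*(-34) + 2530) - 510 = (136 + 2530) - 510 = 2666 - 510 = 2156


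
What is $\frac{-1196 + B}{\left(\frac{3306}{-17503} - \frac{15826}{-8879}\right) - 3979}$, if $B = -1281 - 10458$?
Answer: $\frac{2010217187095}{618125307619} \approx 3.2521$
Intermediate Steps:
$B = -11739$ ($B = -1281 - 10458 = -11739$)
$\frac{-1196 + B}{\left(\frac{3306}{-17503} - \frac{15826}{-8879}\right) - 3979} = \frac{-1196 - 11739}{\left(\frac{3306}{-17503} - \frac{15826}{-8879}\right) - 3979} = - \frac{12935}{\left(3306 \left(- \frac{1}{17503}\right) - - \frac{15826}{8879}\right) - 3979} = - \frac{12935}{\left(- \frac{3306}{17503} + \frac{15826}{8879}\right) - 3979} = - \frac{12935}{\frac{247648504}{155409137} - 3979} = - \frac{12935}{- \frac{618125307619}{155409137}} = \left(-12935\right) \left(- \frac{155409137}{618125307619}\right) = \frac{2010217187095}{618125307619}$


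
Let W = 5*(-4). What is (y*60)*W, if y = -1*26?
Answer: 31200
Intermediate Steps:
W = -20
y = -26
(y*60)*W = -26*60*(-20) = -1560*(-20) = 31200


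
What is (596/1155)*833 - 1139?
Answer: -117011/165 ≈ -709.16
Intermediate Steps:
(596/1155)*833 - 1139 = 70924/165 - 1139 = -117011/165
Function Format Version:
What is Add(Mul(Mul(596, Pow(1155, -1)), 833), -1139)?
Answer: Rational(-117011, 165) ≈ -709.16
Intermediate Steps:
Add(Mul(Mul(596, Pow(1155, -1)), 833), -1139) = Add(Mul(Mul(596, Rational(1, 1155)), 833), -1139) = Add(Mul(Rational(596, 1155), 833), -1139) = Add(Rational(70924, 165), -1139) = Rational(-117011, 165)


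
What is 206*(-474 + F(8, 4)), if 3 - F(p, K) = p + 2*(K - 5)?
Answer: -98262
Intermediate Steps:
F(p, K) = 13 - p - 2*K (F(p, K) = 3 - (p + 2*(K - 5)) = 3 - (p + 2*(-5 + K)) = 3 - (p + (-10 + 2*K)) = 3 - (-10 + p + 2*K) = 3 + (10 - p - 2*K) = 13 - p - 2*K)
206*(-474 + F(8, 4)) = 206*(-474 + (13 - 1*8 - 2*4)) = 206*(-474 + (13 - 8 - 8)) = 206*(-474 - 3) = 206*(-477) = -98262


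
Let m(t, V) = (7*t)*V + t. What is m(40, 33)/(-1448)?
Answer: -1160/181 ≈ -6.4088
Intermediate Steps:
m(t, V) = t + 7*V*t (m(t, V) = 7*V*t + t = t + 7*V*t)
m(40, 33)/(-1448) = (40*(1 + 7*33))/(-1448) = (40*(1 + 231))*(-1/1448) = (40*232)*(-1/1448) = 9280*(-1/1448) = -1160/181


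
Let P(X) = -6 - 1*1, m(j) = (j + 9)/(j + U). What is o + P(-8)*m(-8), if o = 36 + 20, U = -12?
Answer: 1127/20 ≈ 56.350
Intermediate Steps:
m(j) = (9 + j)/(-12 + j) (m(j) = (j + 9)/(j - 12) = (9 + j)/(-12 + j))
P(X) = -7 (P(X) = -6 - 1 = -7)
o = 56
o + P(-8)*m(-8) = 56 - 7*(9 - 8)/(-12 - 8) = 56 - 7/(-20) = 56 - (-7)/20 = 56 - 7*(-1/20) = 56 + 7/20 = 1127/20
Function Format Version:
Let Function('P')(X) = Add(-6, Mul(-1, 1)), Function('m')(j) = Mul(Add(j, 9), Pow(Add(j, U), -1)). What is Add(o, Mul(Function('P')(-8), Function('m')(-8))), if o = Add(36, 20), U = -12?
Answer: Rational(1127, 20) ≈ 56.350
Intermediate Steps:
Function('m')(j) = Mul(Pow(Add(-12, j), -1), Add(9, j)) (Function('m')(j) = Mul(Add(j, 9), Pow(Add(j, -12), -1)) = Mul(Add(9, j), Pow(Add(-12, j), -1)) = Mul(Pow(Add(-12, j), -1), Add(9, j)))
Function('P')(X) = -7 (Function('P')(X) = Add(-6, -1) = -7)
o = 56
Add(o, Mul(Function('P')(-8), Function('m')(-8))) = Add(56, Mul(-7, Mul(Pow(Add(-12, -8), -1), Add(9, -8)))) = Add(56, Mul(-7, Mul(Pow(-20, -1), 1))) = Add(56, Mul(-7, Mul(Rational(-1, 20), 1))) = Add(56, Mul(-7, Rational(-1, 20))) = Add(56, Rational(7, 20)) = Rational(1127, 20)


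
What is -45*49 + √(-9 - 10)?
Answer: -2205 + I*√19 ≈ -2205.0 + 4.3589*I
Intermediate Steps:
-45*49 + √(-9 - 10) = -2205 + √(-19) = -2205 + I*√19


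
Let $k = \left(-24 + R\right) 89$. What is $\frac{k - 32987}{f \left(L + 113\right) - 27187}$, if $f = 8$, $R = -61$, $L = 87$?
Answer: $\frac{40552}{25587} \approx 1.5849$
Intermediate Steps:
$k = -7565$ ($k = \left(-24 - 61\right) 89 = \left(-85\right) 89 = -7565$)
$\frac{k - 32987}{f \left(L + 113\right) - 27187} = \frac{-7565 - 32987}{8 \left(87 + 113\right) - 27187} = - \frac{40552}{8 \cdot 200 - 27187} = - \frac{40552}{1600 - 27187} = - \frac{40552}{-25587} = \left(-40552\right) \left(- \frac{1}{25587}\right) = \frac{40552}{25587}$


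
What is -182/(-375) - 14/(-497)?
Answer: 13672/26625 ≈ 0.51350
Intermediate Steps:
-182/(-375) - 14/(-497) = -182*(-1/375) - 14*(-1/497) = 182/375 + 2/71 = 13672/26625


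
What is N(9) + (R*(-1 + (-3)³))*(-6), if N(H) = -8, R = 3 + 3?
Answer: 1000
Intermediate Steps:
R = 6
N(9) + (R*(-1 + (-3)³))*(-6) = -8 + (6*(-1 + (-3)³))*(-6) = -8 + (6*(-1 - 27))*(-6) = -8 + (6*(-28))*(-6) = -8 - 168*(-6) = -8 + 1008 = 1000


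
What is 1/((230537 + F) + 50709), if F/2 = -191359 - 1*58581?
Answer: -1/218634 ≈ -4.5739e-6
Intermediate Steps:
F = -499880 (F = 2*(-191359 - 1*58581) = 2*(-191359 - 58581) = 2*(-249940) = -499880)
1/((230537 + F) + 50709) = 1/((230537 - 499880) + 50709) = 1/(-269343 + 50709) = 1/(-218634) = -1/218634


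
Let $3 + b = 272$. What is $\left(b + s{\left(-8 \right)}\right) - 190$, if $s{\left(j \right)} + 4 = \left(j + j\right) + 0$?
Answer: $59$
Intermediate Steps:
$b = 269$ ($b = -3 + 272 = 269$)
$s{\left(j \right)} = -4 + 2 j$ ($s{\left(j \right)} = -4 + \left(\left(j + j\right) + 0\right) = -4 + \left(2 j + 0\right) = -4 + 2 j$)
$\left(b + s{\left(-8 \right)}\right) - 190 = \left(269 + \left(-4 + 2 \left(-8\right)\right)\right) - 190 = \left(269 - 20\right) - 190 = 249 - 190 = 59$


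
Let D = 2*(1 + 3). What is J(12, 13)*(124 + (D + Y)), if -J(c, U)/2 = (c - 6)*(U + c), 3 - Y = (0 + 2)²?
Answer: -39300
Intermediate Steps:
D = 8 (D = 2*4 = 8)
Y = -1 (Y = 3 - (0 + 2)² = 3 - 1*2² = 3 - 1*4 = 3 - 4 = -1)
J(c, U) = -2*(-6 + c)*(U + c) (J(c, U) = -2*(c - 6)*(U + c) = -2*(-6 + c)*(U + c))
J(12, 13)*(124 + (D + Y)) = (-2*12² + 12*13 + 12*12 - 2*13*12)*(124 + (8 - 1)) = (-2*144 + 156 + 144 - 312)*(124 + 7) = (-288 + 156 + 144 - 312)*131 = -300*131 = -39300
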